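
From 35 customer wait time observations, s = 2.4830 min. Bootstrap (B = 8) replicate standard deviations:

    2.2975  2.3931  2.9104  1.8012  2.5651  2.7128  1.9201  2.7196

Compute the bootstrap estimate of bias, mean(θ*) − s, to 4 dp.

bias = −0.0680

mean(θ*) = (2.2975 + 2.3931 + 2.9104 + 1.8012 + 2.5651 + 2.7128 + 1.9201 + 2.7196) / 8 = 2.41498
bias = 2.41498 − 2.4830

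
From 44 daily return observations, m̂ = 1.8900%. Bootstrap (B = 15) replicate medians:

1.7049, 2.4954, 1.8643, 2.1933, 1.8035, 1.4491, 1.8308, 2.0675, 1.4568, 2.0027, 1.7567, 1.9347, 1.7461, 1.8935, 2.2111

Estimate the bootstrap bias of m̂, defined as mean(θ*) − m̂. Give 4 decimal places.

mean(θ*) = (1.7049 + 2.4954 + 1.8643 + 2.1933 + 1.8035 + 1.4491 + 1.8308 + 2.0675 + 1.4568 + 2.0027 + 1.7567 + 1.9347 + 1.7461 + 1.8935 + 2.2111) / 15 = 1.89403
bias = 1.89403 − 1.8900

bias = +0.0040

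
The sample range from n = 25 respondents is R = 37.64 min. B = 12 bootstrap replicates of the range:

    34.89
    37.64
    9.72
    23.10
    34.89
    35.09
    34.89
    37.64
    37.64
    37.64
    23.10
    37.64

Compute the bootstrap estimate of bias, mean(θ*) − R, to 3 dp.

mean(θ*) = (34.89 + 37.64 + 9.72 + 23.10 + 34.89 + 35.09 + 34.89 + 37.64 + 37.64 + 37.64 + 23.10 + 37.64) / 12 = 31.9900
bias = 31.9900 − 37.64

bias = −5.650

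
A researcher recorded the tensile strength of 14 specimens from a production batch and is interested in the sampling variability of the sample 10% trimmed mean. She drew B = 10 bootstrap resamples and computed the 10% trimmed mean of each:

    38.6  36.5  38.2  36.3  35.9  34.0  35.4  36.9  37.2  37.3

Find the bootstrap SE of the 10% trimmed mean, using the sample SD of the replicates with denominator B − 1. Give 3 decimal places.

SE* = 1.345

Bootstrap SE is the standard deviation of the 10 replicate 10% trimmed means.
Mean of replicates: (38.6 + 36.5 + 38.2 + 36.3 + 35.9 + 34.0 + 35.4 + 36.9 + 37.2 + 37.3) / 10 = 366.3000 / 10 = 36.6300
Sum of squared deviations: (+1.9700)² + (−0.1300)² + (+1.5700)² + (−0.3300)² + (−0.7300)² + (−2.6300)² + (−1.2300)² + (+0.2700)² + (+0.5700)² + (+0.6700)² = 16.2810
Variance = 16.2810 / 9 = 1.8090
SE* = √1.8090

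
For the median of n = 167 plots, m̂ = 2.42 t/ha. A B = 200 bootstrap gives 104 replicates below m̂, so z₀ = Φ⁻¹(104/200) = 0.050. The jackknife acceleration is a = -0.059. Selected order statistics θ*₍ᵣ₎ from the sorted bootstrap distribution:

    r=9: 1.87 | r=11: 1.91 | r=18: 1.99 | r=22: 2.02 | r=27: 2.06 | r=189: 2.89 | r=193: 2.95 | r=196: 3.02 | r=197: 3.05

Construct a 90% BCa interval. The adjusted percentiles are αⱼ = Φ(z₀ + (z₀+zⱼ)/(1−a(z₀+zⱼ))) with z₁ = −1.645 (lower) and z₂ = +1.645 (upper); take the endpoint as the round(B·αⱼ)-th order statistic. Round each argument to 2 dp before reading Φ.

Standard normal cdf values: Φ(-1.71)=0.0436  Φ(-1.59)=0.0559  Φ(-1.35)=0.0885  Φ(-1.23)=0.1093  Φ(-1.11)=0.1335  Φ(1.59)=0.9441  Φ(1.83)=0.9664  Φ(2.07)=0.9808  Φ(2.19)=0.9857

(1.87, 2.89)

Lower: z₀ + z₁ = 0.050 + (-1.645) = -1.595; 1 − a(z₀+z₁) = 1 − (-0.059)(-1.595) = 0.9059; argument = 0.050 + (-1.595)/0.9059 = -1.7107 → -1.71.
α₁ = Φ(-1.71) = 0.0436; rank = round(200 × 0.0436) = 9; θ*₍9₎ = 1.87.
Upper: z₀ + z₂ = 1.695; 1 − a(z₀+z₂) = 1.1000; argument = 1.5909 → 1.59; α₂ = 0.9441; rank = 189; θ*₍189₎ = 2.89.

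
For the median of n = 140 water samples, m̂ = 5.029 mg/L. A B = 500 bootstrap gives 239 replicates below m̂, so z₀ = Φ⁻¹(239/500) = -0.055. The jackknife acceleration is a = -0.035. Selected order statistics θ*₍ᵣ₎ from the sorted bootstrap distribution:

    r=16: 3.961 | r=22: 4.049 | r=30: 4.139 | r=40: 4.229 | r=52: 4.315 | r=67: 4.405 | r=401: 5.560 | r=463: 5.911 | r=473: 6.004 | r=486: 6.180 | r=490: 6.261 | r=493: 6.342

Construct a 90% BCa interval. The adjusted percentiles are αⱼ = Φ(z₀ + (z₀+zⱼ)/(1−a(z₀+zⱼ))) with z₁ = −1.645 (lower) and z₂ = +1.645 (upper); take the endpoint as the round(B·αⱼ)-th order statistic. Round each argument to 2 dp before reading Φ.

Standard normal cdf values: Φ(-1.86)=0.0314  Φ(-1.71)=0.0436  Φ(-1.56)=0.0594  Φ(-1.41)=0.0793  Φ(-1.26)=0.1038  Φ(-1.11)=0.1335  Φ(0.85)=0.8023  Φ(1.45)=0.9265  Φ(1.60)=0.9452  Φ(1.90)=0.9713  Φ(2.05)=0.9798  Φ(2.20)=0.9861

(3.961, 5.911)

Lower: z₀ + z₁ = -0.055 + (-1.645) = -1.700; 1 − a(z₀+z₁) = 1 − (-0.035)(-1.700) = 0.9405; argument = -0.055 + (-1.700)/0.9405 = -1.8625 → -1.86.
α₁ = Φ(-1.86) = 0.0314; rank = round(500 × 0.0314) = 16; θ*₍16₎ = 3.961.
Upper: z₀ + z₂ = 1.590; 1 − a(z₀+z₂) = 1.0556; argument = 1.4512 → 1.45; α₂ = 0.9265; rank = 463; θ*₍463₎ = 5.911.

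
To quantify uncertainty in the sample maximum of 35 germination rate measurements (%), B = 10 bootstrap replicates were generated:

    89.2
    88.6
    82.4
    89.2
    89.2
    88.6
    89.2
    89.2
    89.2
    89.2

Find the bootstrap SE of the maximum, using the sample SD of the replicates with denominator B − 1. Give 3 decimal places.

SE* = 2.123

Bootstrap SE is the standard deviation of the 10 replicate maximums.
Mean of replicates: (89.2 + 88.6 + 82.4 + 89.2 + 89.2 + 88.6 + 89.2 + 89.2 + 89.2 + 89.2) / 10 = 884.0000 / 10 = 88.4000
Sum of squared deviations: (+0.8000)² + (+0.2000)² + (−6.0000)² + (+0.8000)² + (+0.8000)² + (+0.2000)² + (+0.8000)² + (+0.8000)² + (+0.8000)² + (+0.8000)² = 40.5600
Variance = 40.5600 / 9 = 4.5067
SE* = √4.5067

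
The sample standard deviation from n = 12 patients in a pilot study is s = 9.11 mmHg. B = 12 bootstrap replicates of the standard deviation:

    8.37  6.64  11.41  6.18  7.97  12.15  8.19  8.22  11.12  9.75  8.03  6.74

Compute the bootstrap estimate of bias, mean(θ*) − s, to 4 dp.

bias = −0.3792

mean(θ*) = (8.37 + 6.64 + 11.41 + 6.18 + 7.97 + 12.15 + 8.19 + 8.22 + 11.12 + 9.75 + 8.03 + 6.74) / 12 = 8.73083
bias = 8.73083 − 9.11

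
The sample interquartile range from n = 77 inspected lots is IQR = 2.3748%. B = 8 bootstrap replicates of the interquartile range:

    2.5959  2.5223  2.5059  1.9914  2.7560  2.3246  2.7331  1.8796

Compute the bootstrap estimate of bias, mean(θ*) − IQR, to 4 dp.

bias = +0.0388

mean(θ*) = (2.5959 + 2.5223 + 2.5059 + 1.9914 + 2.7560 + 2.3246 + 2.7331 + 1.8796) / 8 = 2.41360
bias = 2.41360 − 2.3748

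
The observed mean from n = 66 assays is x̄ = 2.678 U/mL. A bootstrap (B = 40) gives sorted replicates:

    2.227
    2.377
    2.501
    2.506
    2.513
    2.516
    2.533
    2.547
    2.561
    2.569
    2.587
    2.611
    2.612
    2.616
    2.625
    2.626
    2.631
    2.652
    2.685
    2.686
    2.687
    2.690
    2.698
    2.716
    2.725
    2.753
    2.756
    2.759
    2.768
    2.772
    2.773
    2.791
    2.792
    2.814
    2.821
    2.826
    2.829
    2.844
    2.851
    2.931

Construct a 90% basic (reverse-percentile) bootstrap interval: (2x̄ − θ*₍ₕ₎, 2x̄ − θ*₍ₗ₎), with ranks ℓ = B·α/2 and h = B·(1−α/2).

Percentile endpoints at ranks 2 and 38: θ*₍2₎ = 2.377, θ*₍38₎ = 2.844.
Basic interval reflects these around x̄:
  lower = 2 × 2.678 − 2.844 = 2.512
  upper = 2 × 2.678 − 2.377 = 2.979

(2.512, 2.979)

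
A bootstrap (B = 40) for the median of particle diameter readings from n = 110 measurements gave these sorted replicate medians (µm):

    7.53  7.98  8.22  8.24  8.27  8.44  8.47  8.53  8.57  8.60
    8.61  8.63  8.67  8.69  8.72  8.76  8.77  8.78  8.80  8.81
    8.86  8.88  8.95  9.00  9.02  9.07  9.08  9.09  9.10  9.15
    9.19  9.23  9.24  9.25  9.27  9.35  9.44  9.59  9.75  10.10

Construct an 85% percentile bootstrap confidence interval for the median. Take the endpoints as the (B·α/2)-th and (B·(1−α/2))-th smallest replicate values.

(8.22, 9.44)

α = 0.15; lower rank = 40 × 0.075 = 3; upper rank = 40 × 0.925 = 37.
The 3rd smallest replicate is 8.22; the 37th is 9.44.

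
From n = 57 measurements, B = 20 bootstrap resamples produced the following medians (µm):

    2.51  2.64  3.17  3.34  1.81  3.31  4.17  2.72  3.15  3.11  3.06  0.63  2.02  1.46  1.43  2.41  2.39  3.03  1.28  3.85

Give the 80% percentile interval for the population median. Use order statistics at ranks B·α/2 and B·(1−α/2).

Sorted replicates: 0.63, 1.28, 1.43, 1.46, 1.81, 2.02, 2.39, 2.41, 2.51, 2.64, 2.72, 3.03, 3.06, 3.11, 3.15, 3.17, 3.31, 3.34, 3.85, 4.17
α = 0.20; lower rank = 20 × 0.100 = 2; upper rank = 20 × 0.900 = 18.
The 2nd smallest replicate is 1.28; the 18th is 3.34.

(1.28, 3.34)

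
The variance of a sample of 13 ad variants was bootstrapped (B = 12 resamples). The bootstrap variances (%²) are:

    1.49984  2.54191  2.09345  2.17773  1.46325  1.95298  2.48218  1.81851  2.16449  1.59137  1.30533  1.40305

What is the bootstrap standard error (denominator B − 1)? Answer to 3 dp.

SE* = 0.425

Bootstrap SE is the standard deviation of the 12 replicate variances.
Mean of replicates: (1.49984 + 2.54191 + 2.09345 + 2.17773 + 1.46325 + 1.95298 + 2.48218 + 1.81851 + 2.16449 + 1.59137 + 1.30533 + 1.40305) / 12 = 22.494090 / 12 = 1.874507
Sum of squared deviations: (−0.374667)² + (+0.667403)² + (+0.218942)² + (+0.303222)² + (−0.411258)² + (+0.078472)² + (+0.607673)² + (−0.055997)² + (+0.289982)² + (−0.283138)² + (−0.569177)² + (−0.471458)² = 1.983866
Variance = 1.983866 / 11 = 0.180351
SE* = √0.180351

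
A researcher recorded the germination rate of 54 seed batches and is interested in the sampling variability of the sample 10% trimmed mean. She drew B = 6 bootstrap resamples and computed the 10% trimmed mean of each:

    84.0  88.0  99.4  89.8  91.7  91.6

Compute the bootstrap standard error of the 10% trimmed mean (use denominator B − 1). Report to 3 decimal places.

Bootstrap SE is the standard deviation of the 6 replicate 10% trimmed means.
Mean of replicates: (84.0 + 88.0 + 99.4 + 89.8 + 91.7 + 91.6) / 6 = 544.5000 / 6 = 90.7500
Sum of squared deviations: (−6.7500)² + (−2.7500)² + (+8.6500)² + (−0.9500)² + (+0.9500)² + (+0.8500)² = 130.4750
Variance = 130.4750 / 5 = 26.0950
SE* = √26.0950

SE* = 5.108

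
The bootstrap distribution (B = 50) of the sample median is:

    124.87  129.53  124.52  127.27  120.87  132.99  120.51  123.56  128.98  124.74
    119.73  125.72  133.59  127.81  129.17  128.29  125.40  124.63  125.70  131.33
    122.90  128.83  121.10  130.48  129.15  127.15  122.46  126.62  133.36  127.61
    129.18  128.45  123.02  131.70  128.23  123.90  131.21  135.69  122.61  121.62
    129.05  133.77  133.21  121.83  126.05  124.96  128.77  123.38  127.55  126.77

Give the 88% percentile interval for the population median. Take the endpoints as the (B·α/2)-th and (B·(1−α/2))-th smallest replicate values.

Sorted replicates: 119.73, 120.51, 120.87, 121.10, 121.62, 121.83, 122.46, 122.61, 122.90, 123.02, 123.38, 123.56, 123.90, 124.52, 124.63, 124.74, 124.87, 124.96, 125.40, 125.70, 125.72, 126.05, 126.62, 126.77, 127.15, 127.27, 127.55, 127.61, 127.81, 128.23, 128.29, 128.45, 128.77, 128.83, 128.98, 129.05, 129.15, 129.17, 129.18, 129.53, 130.48, 131.21, 131.33, 131.70, 132.99, 133.21, 133.36, 133.59, 133.77, 135.69
α = 0.12; lower rank = 50 × 0.060 = 3; upper rank = 50 × 0.940 = 47.
The 3rd smallest replicate is 120.87; the 47th is 133.36.

(120.87, 133.36)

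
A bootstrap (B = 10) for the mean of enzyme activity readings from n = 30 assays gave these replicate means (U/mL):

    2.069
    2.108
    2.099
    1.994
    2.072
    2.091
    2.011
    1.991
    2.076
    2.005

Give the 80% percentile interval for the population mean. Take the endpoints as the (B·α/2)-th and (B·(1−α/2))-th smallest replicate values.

(1.991, 2.099)

Sorted replicates: 1.991, 1.994, 2.005, 2.011, 2.069, 2.072, 2.076, 2.091, 2.099, 2.108
α = 0.20; lower rank = 10 × 0.100 = 1; upper rank = 10 × 0.900 = 9.
The 1st smallest replicate is 1.991; the 9th is 2.099.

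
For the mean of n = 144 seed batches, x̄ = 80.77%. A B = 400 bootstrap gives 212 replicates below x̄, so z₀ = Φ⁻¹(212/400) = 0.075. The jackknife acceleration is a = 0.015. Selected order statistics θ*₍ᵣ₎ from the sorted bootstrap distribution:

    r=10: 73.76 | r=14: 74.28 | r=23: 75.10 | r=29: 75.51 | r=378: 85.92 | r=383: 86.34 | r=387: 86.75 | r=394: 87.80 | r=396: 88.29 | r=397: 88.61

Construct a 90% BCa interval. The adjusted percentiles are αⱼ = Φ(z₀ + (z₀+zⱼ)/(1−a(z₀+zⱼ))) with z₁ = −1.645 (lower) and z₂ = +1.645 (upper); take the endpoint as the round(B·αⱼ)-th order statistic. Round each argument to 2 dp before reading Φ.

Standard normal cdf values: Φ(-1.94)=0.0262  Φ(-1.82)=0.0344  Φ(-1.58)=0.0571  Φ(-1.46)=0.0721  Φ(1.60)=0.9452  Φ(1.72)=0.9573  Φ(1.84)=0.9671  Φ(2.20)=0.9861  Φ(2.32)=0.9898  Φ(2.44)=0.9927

Lower: z₀ + z₁ = 0.075 + (-1.645) = -1.570; 1 − a(z₀+z₁) = 1 − (0.015)(-1.570) = 1.0235; argument = 0.075 + (-1.570)/1.0235 = -1.4589 → -1.46.
α₁ = Φ(-1.46) = 0.0721; rank = round(400 × 0.0721) = 29; θ*₍29₎ = 75.51.
Upper: z₀ + z₂ = 1.720; 1 − a(z₀+z₂) = 0.9742; argument = 1.8406 → 1.84; α₂ = 0.9671; rank = 387; θ*₍387₎ = 86.75.

(75.51, 86.75)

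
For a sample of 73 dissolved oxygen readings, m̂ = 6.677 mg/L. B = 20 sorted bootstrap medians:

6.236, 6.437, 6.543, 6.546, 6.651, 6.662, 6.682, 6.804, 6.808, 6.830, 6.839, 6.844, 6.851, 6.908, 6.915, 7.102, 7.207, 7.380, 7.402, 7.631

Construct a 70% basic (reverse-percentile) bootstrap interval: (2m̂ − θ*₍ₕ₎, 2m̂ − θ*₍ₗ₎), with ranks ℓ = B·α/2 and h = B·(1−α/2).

(6.147, 6.811)

Percentile endpoints at ranks 3 and 17: θ*₍3₎ = 6.543, θ*₍17₎ = 7.207.
Basic interval reflects these around m̂:
  lower = 2 × 6.677 − 7.207 = 6.147
  upper = 2 × 6.677 − 6.543 = 6.811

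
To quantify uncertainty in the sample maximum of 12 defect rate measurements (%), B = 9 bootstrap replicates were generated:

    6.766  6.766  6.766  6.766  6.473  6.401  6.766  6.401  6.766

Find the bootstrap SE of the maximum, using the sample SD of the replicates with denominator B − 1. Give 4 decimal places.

SE* = 0.1718

Bootstrap SE is the standard deviation of the 9 replicate maximums.
Mean of replicates: (6.766 + 6.766 + 6.766 + 6.766 + 6.473 + 6.401 + 6.766 + 6.401 + 6.766) / 9 = 59.87100 / 9 = 6.65233
Sum of squared deviations: (+0.11367)² + (+0.11367)² + (+0.11367)² + (+0.11367)² + (−0.17933)² + (−0.25133)² + (+0.11367)² + (−0.25133)² + (+0.11367)² = 0.23602
Variance = 0.23602 / 8 = 0.02950
SE* = √0.02950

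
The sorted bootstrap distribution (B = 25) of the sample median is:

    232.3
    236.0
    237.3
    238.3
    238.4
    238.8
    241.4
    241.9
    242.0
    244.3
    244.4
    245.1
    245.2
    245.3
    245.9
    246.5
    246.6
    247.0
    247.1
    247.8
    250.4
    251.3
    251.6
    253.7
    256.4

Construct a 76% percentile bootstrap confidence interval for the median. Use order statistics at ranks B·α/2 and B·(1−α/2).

(237.3, 251.3)

α = 0.24; lower rank = 25 × 0.120 = 3; upper rank = 25 × 0.880 = 22.
The 3rd smallest replicate is 237.3; the 22nd is 251.3.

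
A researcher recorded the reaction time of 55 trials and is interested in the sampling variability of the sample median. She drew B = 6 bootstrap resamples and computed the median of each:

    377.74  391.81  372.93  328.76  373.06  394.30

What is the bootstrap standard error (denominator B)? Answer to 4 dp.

Bootstrap SE is the standard deviation of the 6 replicate medians.
Mean of replicates: (377.74 + 391.81 + 372.93 + 328.76 + 373.06 + 394.30) / 6 = 2238.60000 / 6 = 373.10000
Sum of squared deviations: (+4.64000)² + (+18.71000)² + (−0.17000)² + (−44.34000)² + (−0.04000)² + (+21.20000)² = 2787.09980
Variance = 2787.09980 / 6 = 464.51663
SE* = √464.51663

SE* = 21.5526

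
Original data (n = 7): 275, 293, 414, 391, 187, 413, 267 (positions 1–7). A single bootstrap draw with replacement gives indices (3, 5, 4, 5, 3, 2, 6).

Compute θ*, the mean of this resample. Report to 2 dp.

θ* = 328.43

Resample values: 414, 187, 391, 187, 414, 293, 413.
Mean = (414 + 187 + 391 + 187 + 414 + 293 + 413) / 7 = 2299.0 / 7 = 328.43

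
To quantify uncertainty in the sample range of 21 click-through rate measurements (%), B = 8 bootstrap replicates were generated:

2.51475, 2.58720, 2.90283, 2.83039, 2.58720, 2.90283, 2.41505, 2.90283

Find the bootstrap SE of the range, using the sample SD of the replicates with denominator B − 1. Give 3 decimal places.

Bootstrap SE is the standard deviation of the 8 replicate ranges.
Mean of replicates: (2.51475 + 2.58720 + 2.90283 + 2.83039 + 2.58720 + 2.90283 + 2.41505 + 2.90283) / 8 = 21.643080 / 8 = 2.705385
Sum of squared deviations: (−0.190635)² + (−0.118185)² + (+0.197445)² + (+0.125005)² + (−0.118185)² + (+0.197445)² + (−0.290335)² + (+0.197445)² = 0.281151
Variance = 0.281151 / 7 = 0.040164
SE* = √0.040164

SE* = 0.200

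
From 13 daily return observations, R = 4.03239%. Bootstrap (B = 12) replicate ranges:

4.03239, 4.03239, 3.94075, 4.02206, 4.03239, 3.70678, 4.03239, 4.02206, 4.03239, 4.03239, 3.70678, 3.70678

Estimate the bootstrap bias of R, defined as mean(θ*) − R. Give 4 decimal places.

bias = −0.0908

mean(θ*) = (4.03239 + 4.03239 + 3.94075 + 4.02206 + 4.03239 + 3.70678 + 4.03239 + 4.02206 + 4.03239 + 4.03239 + 3.70678 + 3.70678) / 12 = 3.94163
bias = 3.94163 − 4.03239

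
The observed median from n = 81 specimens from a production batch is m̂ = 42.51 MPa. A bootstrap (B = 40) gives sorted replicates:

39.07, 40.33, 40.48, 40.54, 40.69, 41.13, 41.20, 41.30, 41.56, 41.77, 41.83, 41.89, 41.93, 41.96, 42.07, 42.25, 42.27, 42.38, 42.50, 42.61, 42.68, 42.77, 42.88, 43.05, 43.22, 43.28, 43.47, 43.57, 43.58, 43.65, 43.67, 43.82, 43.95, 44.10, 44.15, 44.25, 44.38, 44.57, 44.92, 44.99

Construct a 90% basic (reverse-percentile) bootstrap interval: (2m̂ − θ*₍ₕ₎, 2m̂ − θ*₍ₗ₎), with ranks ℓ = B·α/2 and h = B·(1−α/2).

(40.45, 44.69)

Percentile endpoints at ranks 2 and 38: θ*₍2₎ = 40.33, θ*₍38₎ = 44.57.
Basic interval reflects these around m̂:
  lower = 2 × 42.51 − 44.57 = 40.45
  upper = 2 × 42.51 − 40.33 = 44.69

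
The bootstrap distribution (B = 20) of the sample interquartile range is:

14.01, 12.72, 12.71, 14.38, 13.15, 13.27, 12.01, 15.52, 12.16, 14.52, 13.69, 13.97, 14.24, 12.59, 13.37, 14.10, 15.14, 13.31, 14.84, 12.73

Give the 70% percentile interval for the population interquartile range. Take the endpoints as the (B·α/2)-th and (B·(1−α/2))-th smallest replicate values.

(12.59, 14.52)

Sorted replicates: 12.01, 12.16, 12.59, 12.71, 12.72, 12.73, 13.15, 13.27, 13.31, 13.37, 13.69, 13.97, 14.01, 14.10, 14.24, 14.38, 14.52, 14.84, 15.14, 15.52
α = 0.30; lower rank = 20 × 0.150 = 3; upper rank = 20 × 0.850 = 17.
The 3rd smallest replicate is 12.59; the 17th is 14.52.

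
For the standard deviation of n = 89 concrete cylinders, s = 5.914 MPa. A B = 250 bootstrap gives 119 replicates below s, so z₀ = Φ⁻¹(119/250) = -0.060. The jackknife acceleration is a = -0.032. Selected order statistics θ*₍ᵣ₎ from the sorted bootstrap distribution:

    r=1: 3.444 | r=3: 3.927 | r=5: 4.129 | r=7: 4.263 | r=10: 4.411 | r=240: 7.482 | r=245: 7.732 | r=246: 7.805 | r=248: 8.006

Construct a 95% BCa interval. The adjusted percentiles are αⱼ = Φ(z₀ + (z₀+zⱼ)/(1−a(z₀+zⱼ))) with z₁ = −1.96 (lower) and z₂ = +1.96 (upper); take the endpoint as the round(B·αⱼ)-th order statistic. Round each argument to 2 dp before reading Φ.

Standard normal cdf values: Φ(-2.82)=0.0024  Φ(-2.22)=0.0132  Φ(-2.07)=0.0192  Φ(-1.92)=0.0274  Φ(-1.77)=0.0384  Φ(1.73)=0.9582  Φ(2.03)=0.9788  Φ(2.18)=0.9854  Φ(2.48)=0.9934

(3.927, 7.482)

Lower: z₀ + z₁ = -0.060 + (-1.960) = -2.020; 1 − a(z₀+z₁) = 1 − (-0.032)(-2.020) = 0.9354; argument = -0.060 + (-2.020)/0.9354 = -2.2196 → -2.22.
α₁ = Φ(-2.22) = 0.0132; rank = round(250 × 0.0132) = 3; θ*₍3₎ = 3.927.
Upper: z₀ + z₂ = 1.900; 1 − a(z₀+z₂) = 1.0608; argument = 1.7311 → 1.73; α₂ = 0.9582; rank = 240; θ*₍240₎ = 7.482.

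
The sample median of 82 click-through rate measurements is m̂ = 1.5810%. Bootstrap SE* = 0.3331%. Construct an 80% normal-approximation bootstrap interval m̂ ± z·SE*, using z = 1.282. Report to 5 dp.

(1.15397, 2.00803)

Margin = 1.282 × 0.3331 = 0.427034
Interval: 1.5810 ± 0.427034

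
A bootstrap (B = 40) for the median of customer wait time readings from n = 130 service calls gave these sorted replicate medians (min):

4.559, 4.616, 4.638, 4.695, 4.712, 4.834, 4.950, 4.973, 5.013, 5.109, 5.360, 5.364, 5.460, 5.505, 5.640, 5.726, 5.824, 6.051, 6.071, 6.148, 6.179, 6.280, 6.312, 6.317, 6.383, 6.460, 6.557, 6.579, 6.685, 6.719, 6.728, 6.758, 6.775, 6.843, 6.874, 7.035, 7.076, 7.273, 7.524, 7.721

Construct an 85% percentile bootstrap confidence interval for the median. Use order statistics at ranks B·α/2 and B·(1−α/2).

(4.638, 7.076)

α = 0.15; lower rank = 40 × 0.075 = 3; upper rank = 40 × 0.925 = 37.
The 3rd smallest replicate is 4.638; the 37th is 7.076.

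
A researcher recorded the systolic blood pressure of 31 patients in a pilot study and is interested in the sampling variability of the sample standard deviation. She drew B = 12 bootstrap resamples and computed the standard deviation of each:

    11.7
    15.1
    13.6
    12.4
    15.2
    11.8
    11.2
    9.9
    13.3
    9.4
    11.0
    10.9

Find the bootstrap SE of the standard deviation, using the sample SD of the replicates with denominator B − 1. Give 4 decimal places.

SE* = 1.8641

Bootstrap SE is the standard deviation of the 12 replicate standard deviations.
Mean of replicates: (11.7 + 15.1 + 13.6 + 12.4 + 15.2 + 11.8 + 11.2 + 9.9 + 13.3 + 9.4 + 11.0 + 10.9) / 12 = 145.50000 / 12 = 12.12500
Sum of squared deviations: (−0.42500)² + (+2.97500)² + (+1.47500)² + (+0.27500)² + (+3.07500)² + (−0.32500)² + (−0.92500)² + (−2.22500)² + (+1.17500)² + (−2.72500)² + (−1.12500)² + (−1.22500)² = 38.22250
Variance = 38.22250 / 11 = 3.47477
SE* = √3.47477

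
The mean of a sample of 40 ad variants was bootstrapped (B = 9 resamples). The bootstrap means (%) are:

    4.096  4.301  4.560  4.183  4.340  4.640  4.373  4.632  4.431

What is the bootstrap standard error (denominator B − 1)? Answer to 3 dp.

Bootstrap SE is the standard deviation of the 9 replicate means.
Mean of replicates: (4.096 + 4.301 + 4.560 + 4.183 + 4.340 + 4.640 + 4.373 + 4.632 + 4.431) / 9 = 39.5560 / 9 = 4.3951
Sum of squared deviations: (−0.2991)² + (−0.0941)² + (+0.1649)² + (−0.2121)² + (−0.0551)² + (+0.2449)² + (−0.0221)² + (+0.2369)² + (+0.0359)² = 0.2914
Variance = 0.2914 / 8 = 0.0364
SE* = √0.0364

SE* = 0.191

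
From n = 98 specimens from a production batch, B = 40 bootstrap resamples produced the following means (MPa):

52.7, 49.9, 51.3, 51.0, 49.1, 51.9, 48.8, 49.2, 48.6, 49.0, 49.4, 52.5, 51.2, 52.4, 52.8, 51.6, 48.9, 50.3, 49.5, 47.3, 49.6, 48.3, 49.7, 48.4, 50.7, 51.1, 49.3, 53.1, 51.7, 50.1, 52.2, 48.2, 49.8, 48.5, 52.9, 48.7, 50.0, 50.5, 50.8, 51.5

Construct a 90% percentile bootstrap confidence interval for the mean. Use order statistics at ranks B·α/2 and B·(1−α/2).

(48.2, 52.8)

Sorted replicates: 47.3, 48.2, 48.3, 48.4, 48.5, 48.6, 48.7, 48.8, 48.9, 49.0, 49.1, 49.2, 49.3, 49.4, 49.5, 49.6, 49.7, 49.8, 49.9, 50.0, 50.1, 50.3, 50.5, 50.7, 50.8, 51.0, 51.1, 51.2, 51.3, 51.5, 51.6, 51.7, 51.9, 52.2, 52.4, 52.5, 52.7, 52.8, 52.9, 53.1
α = 0.10; lower rank = 40 × 0.050 = 2; upper rank = 40 × 0.950 = 38.
The 2nd smallest replicate is 48.2; the 38th is 52.8.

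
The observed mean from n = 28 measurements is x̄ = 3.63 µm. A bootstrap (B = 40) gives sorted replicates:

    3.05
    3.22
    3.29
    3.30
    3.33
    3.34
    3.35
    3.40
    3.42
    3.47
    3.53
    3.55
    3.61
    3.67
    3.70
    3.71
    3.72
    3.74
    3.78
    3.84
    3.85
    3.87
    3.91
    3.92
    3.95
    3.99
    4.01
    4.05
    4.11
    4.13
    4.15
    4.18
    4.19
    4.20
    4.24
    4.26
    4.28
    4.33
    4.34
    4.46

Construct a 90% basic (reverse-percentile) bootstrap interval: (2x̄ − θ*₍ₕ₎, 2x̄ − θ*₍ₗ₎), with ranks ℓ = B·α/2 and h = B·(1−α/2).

(2.93, 4.04)

Percentile endpoints at ranks 2 and 38: θ*₍2₎ = 3.22, θ*₍38₎ = 4.33.
Basic interval reflects these around x̄:
  lower = 2 × 3.63 − 4.33 = 2.93
  upper = 2 × 3.63 − 3.22 = 4.04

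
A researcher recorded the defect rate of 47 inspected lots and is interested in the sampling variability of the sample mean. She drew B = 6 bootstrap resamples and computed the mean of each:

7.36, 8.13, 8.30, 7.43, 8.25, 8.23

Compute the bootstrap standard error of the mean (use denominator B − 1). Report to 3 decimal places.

Bootstrap SE is the standard deviation of the 6 replicate means.
Mean of replicates: (7.36 + 8.13 + 8.30 + 7.43 + 8.25 + 8.23) / 6 = 47.7000 / 6 = 7.9500
Sum of squared deviations: (−0.5900)² + (+0.1800)² + (+0.3500)² + (−0.5200)² + (+0.3000)² + (+0.2800)² = 0.9418
Variance = 0.9418 / 5 = 0.1884
SE* = √0.1884

SE* = 0.434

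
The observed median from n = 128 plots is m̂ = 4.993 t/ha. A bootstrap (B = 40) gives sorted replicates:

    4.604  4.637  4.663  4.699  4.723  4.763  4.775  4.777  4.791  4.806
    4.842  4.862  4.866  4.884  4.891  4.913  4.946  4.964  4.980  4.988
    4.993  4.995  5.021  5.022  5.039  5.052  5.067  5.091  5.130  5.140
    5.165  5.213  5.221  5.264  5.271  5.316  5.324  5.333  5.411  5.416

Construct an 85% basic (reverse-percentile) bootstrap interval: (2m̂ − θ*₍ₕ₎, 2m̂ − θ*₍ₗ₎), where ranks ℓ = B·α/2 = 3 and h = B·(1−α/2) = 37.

(4.662, 5.323)

Percentile endpoints at ranks 3 and 37: θ*₍3₎ = 4.663, θ*₍37₎ = 5.324.
Basic interval reflects these around m̂:
  lower = 2 × 4.993 − 5.324 = 4.662
  upper = 2 × 4.993 − 4.663 = 5.323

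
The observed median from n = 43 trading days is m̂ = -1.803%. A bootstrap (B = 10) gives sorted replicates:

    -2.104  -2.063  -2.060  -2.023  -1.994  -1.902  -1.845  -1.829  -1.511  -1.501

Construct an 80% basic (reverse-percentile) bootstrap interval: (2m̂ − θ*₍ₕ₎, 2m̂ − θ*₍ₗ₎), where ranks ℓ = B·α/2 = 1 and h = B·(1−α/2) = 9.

(-2.095, -1.502)

Percentile endpoints at ranks 1 and 9: θ*₍1₎ = -2.104, θ*₍9₎ = -1.511.
Basic interval reflects these around m̂:
  lower = 2 × -1.803 − -1.511 = -2.095
  upper = 2 × -1.803 − -2.104 = -1.502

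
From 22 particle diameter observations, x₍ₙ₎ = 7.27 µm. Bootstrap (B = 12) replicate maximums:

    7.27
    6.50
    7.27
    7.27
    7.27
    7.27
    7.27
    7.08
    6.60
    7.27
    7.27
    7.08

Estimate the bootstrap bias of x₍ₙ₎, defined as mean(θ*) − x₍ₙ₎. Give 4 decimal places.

mean(θ*) = (7.27 + 6.50 + 7.27 + 7.27 + 7.27 + 7.27 + 7.27 + 7.08 + 6.60 + 7.27 + 7.27 + 7.08) / 12 = 7.11833
bias = 7.11833 − 7.27

bias = −0.1517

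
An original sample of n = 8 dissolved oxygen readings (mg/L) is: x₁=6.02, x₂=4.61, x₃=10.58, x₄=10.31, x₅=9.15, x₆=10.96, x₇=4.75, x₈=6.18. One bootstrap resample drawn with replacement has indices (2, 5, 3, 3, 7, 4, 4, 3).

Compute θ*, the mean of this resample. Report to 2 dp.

Resample values: 4.61, 9.15, 10.58, 10.58, 4.75, 10.31, 10.31, 10.58.
Mean = (4.61 + 9.15 + 10.58 + 10.58 + 4.75 + 10.31 + 10.31 + 10.58) / 8 = 70.870 / 8 = 8.86

θ* = 8.86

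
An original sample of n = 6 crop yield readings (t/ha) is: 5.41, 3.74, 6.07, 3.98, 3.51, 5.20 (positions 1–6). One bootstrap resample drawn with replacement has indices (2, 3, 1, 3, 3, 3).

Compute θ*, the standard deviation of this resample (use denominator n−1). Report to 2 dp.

θ* = 0.94

Resample values: 3.74, 6.07, 5.41, 6.07, 6.07, 6.07.
Mean = 5.5717; sum of squared deviations = 4.3745
s² = 4.3745 / 5 = 0.8749
s = √0.8749 = 0.94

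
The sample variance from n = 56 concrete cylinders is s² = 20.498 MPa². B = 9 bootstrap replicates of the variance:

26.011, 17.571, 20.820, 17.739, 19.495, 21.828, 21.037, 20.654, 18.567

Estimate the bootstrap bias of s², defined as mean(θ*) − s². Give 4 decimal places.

mean(θ*) = (26.011 + 17.571 + 20.820 + 17.739 + 19.495 + 21.828 + 21.037 + 20.654 + 18.567) / 9 = 20.41356
bias = 20.41356 − 20.498

bias = −0.0844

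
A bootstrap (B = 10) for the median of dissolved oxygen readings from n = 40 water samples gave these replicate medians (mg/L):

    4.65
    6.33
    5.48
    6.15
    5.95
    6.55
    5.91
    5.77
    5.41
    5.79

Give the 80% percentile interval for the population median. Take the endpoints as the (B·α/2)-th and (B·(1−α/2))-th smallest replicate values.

Sorted replicates: 4.65, 5.41, 5.48, 5.77, 5.79, 5.91, 5.95, 6.15, 6.33, 6.55
α = 0.20; lower rank = 10 × 0.100 = 1; upper rank = 10 × 0.900 = 9.
The 1st smallest replicate is 4.65; the 9th is 6.33.

(4.65, 6.33)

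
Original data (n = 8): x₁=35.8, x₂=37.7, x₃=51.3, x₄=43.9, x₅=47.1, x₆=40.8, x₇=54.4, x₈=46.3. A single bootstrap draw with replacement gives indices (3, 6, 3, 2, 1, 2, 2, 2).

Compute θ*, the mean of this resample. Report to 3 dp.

θ* = 41.250

Resample values: 51.3, 40.8, 51.3, 37.7, 35.8, 37.7, 37.7, 37.7.
Mean = (51.3 + 40.8 + 51.3 + 37.7 + 35.8 + 37.7 + 37.7 + 37.7) / 8 = 330.00 / 8 = 41.250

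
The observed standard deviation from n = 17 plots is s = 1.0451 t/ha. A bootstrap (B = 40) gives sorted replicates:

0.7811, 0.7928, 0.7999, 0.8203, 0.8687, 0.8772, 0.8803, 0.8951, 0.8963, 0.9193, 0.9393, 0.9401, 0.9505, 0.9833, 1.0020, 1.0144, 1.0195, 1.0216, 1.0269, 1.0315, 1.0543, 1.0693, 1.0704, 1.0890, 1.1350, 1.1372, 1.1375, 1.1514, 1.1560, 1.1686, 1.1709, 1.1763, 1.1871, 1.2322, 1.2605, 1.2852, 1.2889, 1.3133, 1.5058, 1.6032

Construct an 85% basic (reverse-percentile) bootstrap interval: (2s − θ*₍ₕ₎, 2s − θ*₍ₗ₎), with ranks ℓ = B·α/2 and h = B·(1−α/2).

(0.8013, 1.2903)

Percentile endpoints at ranks 3 and 37: θ*₍3₎ = 0.7999, θ*₍37₎ = 1.2889.
Basic interval reflects these around s:
  lower = 2 × 1.0451 − 1.2889 = 0.8013
  upper = 2 × 1.0451 − 0.7999 = 1.2903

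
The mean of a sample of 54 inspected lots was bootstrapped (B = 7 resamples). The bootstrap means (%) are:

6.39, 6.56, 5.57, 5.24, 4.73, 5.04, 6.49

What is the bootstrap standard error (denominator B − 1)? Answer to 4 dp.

SE* = 0.7575

Bootstrap SE is the standard deviation of the 7 replicate means.
Mean of replicates: (6.39 + 6.56 + 5.57 + 5.24 + 4.73 + 5.04 + 6.49) / 7 = 40.02000 / 7 = 5.71714
Sum of squared deviations: (+0.67286)² + (+0.84286)² + (−0.14714)² + (−0.47714)² + (−0.98714)² + (−0.67714)² + (+0.77286)² = 3.44274
Variance = 3.44274 / 6 = 0.57379
SE* = √0.57379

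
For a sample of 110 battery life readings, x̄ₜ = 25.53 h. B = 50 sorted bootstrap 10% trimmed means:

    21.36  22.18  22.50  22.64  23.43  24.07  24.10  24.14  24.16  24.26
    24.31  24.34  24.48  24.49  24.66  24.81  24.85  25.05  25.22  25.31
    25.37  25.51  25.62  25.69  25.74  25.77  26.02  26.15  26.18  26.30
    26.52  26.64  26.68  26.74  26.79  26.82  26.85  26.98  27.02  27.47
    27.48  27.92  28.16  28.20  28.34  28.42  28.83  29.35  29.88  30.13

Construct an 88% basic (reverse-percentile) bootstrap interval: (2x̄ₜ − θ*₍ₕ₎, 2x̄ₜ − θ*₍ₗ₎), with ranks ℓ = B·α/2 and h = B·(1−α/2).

Percentile endpoints at ranks 3 and 47: θ*₍3₎ = 22.50, θ*₍47₎ = 28.83.
Basic interval reflects these around x̄ₜ:
  lower = 2 × 25.53 − 28.83 = 22.23
  upper = 2 × 25.53 − 22.50 = 28.56

(22.23, 28.56)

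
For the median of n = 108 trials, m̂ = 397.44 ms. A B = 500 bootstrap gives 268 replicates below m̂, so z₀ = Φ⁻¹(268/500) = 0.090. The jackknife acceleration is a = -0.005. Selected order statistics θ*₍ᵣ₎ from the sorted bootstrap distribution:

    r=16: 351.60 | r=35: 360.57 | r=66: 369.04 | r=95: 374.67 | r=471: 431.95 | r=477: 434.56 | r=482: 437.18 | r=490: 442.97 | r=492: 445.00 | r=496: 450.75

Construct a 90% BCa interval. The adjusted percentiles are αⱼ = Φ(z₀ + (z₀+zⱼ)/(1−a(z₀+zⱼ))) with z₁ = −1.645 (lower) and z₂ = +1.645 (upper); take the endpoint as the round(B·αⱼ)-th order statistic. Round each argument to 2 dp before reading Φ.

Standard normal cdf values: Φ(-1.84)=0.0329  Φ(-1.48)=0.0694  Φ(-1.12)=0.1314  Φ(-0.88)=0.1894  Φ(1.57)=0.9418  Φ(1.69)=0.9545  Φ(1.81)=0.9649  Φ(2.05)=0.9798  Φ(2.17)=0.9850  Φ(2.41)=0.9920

(360.57, 437.18)

Lower: z₀ + z₁ = 0.090 + (-1.645) = -1.555; 1 − a(z₀+z₁) = 1 − (-0.005)(-1.555) = 0.9922; argument = 0.090 + (-1.555)/0.9922 = -1.4772 → -1.48.
α₁ = Φ(-1.48) = 0.0694; rank = round(500 × 0.0694) = 35; θ*₍35₎ = 360.57.
Upper: z₀ + z₂ = 1.735; 1 − a(z₀+z₂) = 1.0087; argument = 1.8101 → 1.81; α₂ = 0.9649; rank = 482; θ*₍482₎ = 437.18.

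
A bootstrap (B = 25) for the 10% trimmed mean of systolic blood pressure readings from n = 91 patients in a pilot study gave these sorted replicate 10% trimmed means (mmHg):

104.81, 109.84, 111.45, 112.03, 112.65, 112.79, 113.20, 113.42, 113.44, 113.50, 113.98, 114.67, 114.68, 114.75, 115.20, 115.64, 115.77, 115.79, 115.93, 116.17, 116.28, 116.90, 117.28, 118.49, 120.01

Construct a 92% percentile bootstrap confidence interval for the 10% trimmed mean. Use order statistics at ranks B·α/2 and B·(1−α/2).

α = 0.08; lower rank = 25 × 0.040 = 1; upper rank = 25 × 0.960 = 24.
The 1st smallest replicate is 104.81; the 24th is 118.49.

(104.81, 118.49)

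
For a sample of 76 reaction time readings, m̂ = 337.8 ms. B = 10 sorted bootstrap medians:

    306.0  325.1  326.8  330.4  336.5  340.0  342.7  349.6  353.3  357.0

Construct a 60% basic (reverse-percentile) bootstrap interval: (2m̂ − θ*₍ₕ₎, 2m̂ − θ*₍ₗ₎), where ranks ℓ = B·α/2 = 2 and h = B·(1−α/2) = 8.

Percentile endpoints at ranks 2 and 8: θ*₍2₎ = 325.1, θ*₍8₎ = 349.6.
Basic interval reflects these around m̂:
  lower = 2 × 337.8 − 349.6 = 326.0
  upper = 2 × 337.8 − 325.1 = 350.5

(326.0, 350.5)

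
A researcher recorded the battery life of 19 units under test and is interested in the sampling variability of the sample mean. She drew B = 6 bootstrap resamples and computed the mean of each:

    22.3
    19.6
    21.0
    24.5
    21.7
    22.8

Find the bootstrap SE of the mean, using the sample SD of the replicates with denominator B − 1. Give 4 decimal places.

Bootstrap SE is the standard deviation of the 6 replicate means.
Mean of replicates: (22.3 + 19.6 + 21.0 + 24.5 + 21.7 + 22.8) / 6 = 131.90000 / 6 = 21.98333
Sum of squared deviations: (+0.31667)² + (−2.38333)² + (−0.98333)² + (+2.51667)² + (−0.28333)² + (+0.81667)² = 13.82833
Variance = 13.82833 / 5 = 2.76567
SE* = √2.76567

SE* = 1.6630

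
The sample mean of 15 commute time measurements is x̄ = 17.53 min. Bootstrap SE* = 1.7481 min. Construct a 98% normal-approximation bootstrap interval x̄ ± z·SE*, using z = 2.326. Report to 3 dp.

Margin = 2.326 × 1.7481 = 4.0661
Interval: 17.53 ± 4.0661

(13.464, 21.596)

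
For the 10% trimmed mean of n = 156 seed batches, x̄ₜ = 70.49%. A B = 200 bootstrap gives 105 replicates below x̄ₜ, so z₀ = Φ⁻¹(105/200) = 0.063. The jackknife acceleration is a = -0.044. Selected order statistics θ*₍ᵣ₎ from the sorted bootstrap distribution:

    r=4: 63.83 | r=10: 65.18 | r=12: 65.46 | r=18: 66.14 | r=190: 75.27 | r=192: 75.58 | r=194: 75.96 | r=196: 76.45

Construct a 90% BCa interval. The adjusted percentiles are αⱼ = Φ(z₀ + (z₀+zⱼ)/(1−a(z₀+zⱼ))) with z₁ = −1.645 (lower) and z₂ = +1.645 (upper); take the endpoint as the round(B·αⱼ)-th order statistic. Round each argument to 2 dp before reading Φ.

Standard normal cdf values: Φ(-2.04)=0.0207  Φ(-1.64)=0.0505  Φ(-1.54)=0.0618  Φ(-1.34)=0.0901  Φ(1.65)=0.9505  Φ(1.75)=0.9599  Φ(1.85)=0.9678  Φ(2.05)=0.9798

Lower: z₀ + z₁ = 0.063 + (-1.645) = -1.582; 1 − a(z₀+z₁) = 1 − (-0.044)(-1.582) = 0.9304; argument = 0.063 + (-1.582)/0.9304 = -1.6374 → -1.64.
α₁ = Φ(-1.64) = 0.0505; rank = round(200 × 0.0505) = 10; θ*₍10₎ = 65.18.
Upper: z₀ + z₂ = 1.708; 1 − a(z₀+z₂) = 1.0752; argument = 1.6516 → 1.65; α₂ = 0.9505; rank = 190; θ*₍190₎ = 75.27.

(65.18, 75.27)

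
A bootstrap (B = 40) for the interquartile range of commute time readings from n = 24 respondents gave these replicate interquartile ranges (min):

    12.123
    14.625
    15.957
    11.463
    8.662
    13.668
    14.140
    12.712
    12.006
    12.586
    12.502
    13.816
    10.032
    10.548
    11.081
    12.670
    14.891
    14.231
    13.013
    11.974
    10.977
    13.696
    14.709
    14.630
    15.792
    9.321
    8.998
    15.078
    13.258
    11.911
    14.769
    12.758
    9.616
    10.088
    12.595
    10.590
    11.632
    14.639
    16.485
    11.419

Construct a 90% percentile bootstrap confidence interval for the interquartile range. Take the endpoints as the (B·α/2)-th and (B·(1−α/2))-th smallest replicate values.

(8.998, 15.792)

Sorted replicates: 8.662, 8.998, 9.321, 9.616, 10.032, 10.088, 10.548, 10.590, 10.977, 11.081, 11.419, 11.463, 11.632, 11.911, 11.974, 12.006, 12.123, 12.502, 12.586, 12.595, 12.670, 12.712, 12.758, 13.013, 13.258, 13.668, 13.696, 13.816, 14.140, 14.231, 14.625, 14.630, 14.639, 14.709, 14.769, 14.891, 15.078, 15.792, 15.957, 16.485
α = 0.10; lower rank = 40 × 0.050 = 2; upper rank = 40 × 0.950 = 38.
The 2nd smallest replicate is 8.998; the 38th is 15.792.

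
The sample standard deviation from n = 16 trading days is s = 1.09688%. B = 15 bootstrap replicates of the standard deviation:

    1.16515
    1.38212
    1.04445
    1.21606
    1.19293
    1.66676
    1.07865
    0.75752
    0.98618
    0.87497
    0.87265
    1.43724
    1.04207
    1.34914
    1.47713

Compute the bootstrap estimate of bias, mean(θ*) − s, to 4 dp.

mean(θ*) = (1.16515 + 1.38212 + 1.04445 + 1.21606 + 1.19293 + 1.66676 + 1.07865 + 0.75752 + 0.98618 + 0.87497 + 0.87265 + 1.43724 + 1.04207 + 1.34914 + 1.47713) / 15 = 1.169535
bias = 1.169535 − 1.09688

bias = +0.0727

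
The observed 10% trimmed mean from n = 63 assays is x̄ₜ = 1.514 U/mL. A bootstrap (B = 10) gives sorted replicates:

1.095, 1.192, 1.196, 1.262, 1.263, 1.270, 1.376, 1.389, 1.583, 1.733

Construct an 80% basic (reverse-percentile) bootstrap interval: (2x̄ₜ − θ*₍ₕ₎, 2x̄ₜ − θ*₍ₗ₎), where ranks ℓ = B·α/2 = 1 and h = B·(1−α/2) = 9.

(1.445, 1.933)

Percentile endpoints at ranks 1 and 9: θ*₍1₎ = 1.095, θ*₍9₎ = 1.583.
Basic interval reflects these around x̄ₜ:
  lower = 2 × 1.514 − 1.583 = 1.445
  upper = 2 × 1.514 − 1.095 = 1.933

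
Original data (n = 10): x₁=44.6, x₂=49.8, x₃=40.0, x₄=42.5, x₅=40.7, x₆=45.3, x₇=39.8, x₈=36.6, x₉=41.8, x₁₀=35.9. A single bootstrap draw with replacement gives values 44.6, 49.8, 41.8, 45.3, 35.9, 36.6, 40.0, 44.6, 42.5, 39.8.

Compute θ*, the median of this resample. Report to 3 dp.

Sorted: 35.9, 36.6, 39.8, 40.0, 41.8, 42.5, 44.6, 44.6, 45.3, 49.8
Median = average of the two middle values = 42.150

θ* = 42.150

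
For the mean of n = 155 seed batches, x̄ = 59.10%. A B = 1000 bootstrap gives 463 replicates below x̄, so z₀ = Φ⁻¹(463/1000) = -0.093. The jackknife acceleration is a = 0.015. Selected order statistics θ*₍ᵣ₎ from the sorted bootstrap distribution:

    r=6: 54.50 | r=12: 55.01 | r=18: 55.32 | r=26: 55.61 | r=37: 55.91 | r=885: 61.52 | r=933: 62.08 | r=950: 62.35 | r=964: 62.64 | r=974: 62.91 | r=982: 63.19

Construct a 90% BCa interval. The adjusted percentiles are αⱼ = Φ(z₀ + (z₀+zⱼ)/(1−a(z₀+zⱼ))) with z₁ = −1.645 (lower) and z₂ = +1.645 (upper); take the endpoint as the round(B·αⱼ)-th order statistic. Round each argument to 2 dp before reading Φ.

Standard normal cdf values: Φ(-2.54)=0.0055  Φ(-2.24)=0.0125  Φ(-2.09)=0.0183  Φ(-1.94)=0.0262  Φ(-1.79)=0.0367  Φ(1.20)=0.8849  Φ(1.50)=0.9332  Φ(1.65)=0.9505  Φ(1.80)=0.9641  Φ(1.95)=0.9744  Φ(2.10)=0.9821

Lower: z₀ + z₁ = -0.093 + (-1.645) = -1.738; 1 − a(z₀+z₁) = 1 − (0.015)(-1.738) = 1.0261; argument = -0.093 + (-1.738)/1.0261 = -1.7868 → -1.79.
α₁ = Φ(-1.79) = 0.0367; rank = round(1000 × 0.0367) = 37; θ*₍37₎ = 55.91.
Upper: z₀ + z₂ = 1.552; 1 − a(z₀+z₂) = 0.9767; argument = 1.4960 → 1.50; α₂ = 0.9332; rank = 933; θ*₍933₎ = 62.08.

(55.91, 62.08)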